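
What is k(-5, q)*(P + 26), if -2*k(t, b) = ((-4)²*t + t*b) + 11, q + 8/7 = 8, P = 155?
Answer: 130863/14 ≈ 9347.4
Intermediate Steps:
q = 48/7 (q = -8/7 + 8 = 48/7 ≈ 6.8571)
k(t, b) = -11/2 - 8*t - b*t/2 (k(t, b) = -(((-4)²*t + t*b) + 11)/2 = -((16*t + b*t) + 11)/2 = -(11 + 16*t + b*t)/2 = -11/2 - 8*t - b*t/2)
k(-5, q)*(P + 26) = (-11/2 - 8*(-5) - ½*48/7*(-5))*(155 + 26) = (-11/2 + 40 + 120/7)*181 = (723/14)*181 = 130863/14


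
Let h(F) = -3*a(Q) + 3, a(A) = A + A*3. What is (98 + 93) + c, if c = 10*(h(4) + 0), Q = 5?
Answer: -379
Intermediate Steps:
a(A) = 4*A (a(A) = A + 3*A = 4*A)
h(F) = -57 (h(F) = -12*5 + 3 = -3*20 + 3 = -60 + 3 = -57)
c = -570 (c = 10*(-57 + 0) = 10*(-57) = -570)
(98 + 93) + c = (98 + 93) - 570 = 191 - 570 = -379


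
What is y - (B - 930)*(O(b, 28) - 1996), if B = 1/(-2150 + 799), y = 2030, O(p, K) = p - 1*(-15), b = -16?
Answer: -2506350177/1351 ≈ -1.8552e+6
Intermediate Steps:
O(p, K) = 15 + p (O(p, K) = p + 15 = 15 + p)
B = -1/1351 (B = 1/(-1351) = -1/1351 ≈ -0.00074019)
y - (B - 930)*(O(b, 28) - 1996) = 2030 - (-1/1351 - 930)*((15 - 16) - 1996) = 2030 - (-1256431)*(-1 - 1996)/1351 = 2030 - (-1256431)*(-1997)/1351 = 2030 - 1*2509092707/1351 = 2030 - 2509092707/1351 = -2506350177/1351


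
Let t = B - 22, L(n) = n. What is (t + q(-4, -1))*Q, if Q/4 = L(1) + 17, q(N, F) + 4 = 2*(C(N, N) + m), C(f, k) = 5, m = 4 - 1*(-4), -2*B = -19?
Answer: 684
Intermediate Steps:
B = 19/2 (B = -½*(-19) = 19/2 ≈ 9.5000)
m = 8 (m = 4 + 4 = 8)
q(N, F) = 22 (q(N, F) = -4 + 2*(5 + 8) = -4 + 2*13 = -4 + 26 = 22)
t = -25/2 (t = 19/2 - 22 = -25/2 ≈ -12.500)
Q = 72 (Q = 4*(1 + 17) = 4*18 = 72)
(t + q(-4, -1))*Q = (-25/2 + 22)*72 = (19/2)*72 = 684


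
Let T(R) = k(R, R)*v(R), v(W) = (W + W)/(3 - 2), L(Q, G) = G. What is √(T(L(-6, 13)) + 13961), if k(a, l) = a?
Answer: √14299 ≈ 119.58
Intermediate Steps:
v(W) = 2*W (v(W) = (2*W)/1 = (2*W)*1 = 2*W)
T(R) = 2*R² (T(R) = R*(2*R) = 2*R²)
√(T(L(-6, 13)) + 13961) = √(2*13² + 13961) = √(2*169 + 13961) = √(338 + 13961) = √14299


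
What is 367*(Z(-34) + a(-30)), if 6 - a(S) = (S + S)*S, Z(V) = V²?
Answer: -234146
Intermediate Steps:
a(S) = 6 - 2*S² (a(S) = 6 - (S + S)*S = 6 - 2*S*S = 6 - 2*S²)
367*(Z(-34) + a(-30)) = 367*((-34)² + (6 - 2*(-30)²)) = 367*(1156 + (6 - 2*900)) = 367*(1156 + (6 - 1800)) = 367*(1156 - 1794) = 367*(-638) = -234146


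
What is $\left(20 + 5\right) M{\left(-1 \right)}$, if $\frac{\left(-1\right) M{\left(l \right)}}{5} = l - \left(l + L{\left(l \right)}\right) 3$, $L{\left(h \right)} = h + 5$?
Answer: $1250$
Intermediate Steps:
$L{\left(h \right)} = 5 + h$
$M{\left(l \right)} = 75 + 25 l$ ($M{\left(l \right)} = - 5 \left(l - \left(l + \left(5 + l\right)\right) 3\right) = - 5 \left(l - \left(5 + 2 l\right) 3\right) = - 5 \left(l - \left(15 + 6 l\right)\right) = - 5 \left(-15 - 5 l\right) = 75 + 25 l$)
$\left(20 + 5\right) M{\left(-1 \right)} = \left(20 + 5\right) \left(75 + 25 \left(-1\right)\right) = 25 \left(75 - 25\right) = 25 \cdot 50 = 1250$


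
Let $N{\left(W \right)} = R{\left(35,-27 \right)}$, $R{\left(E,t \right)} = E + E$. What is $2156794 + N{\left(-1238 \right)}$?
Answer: $2156864$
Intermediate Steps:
$R{\left(E,t \right)} = 2 E$
$N{\left(W \right)} = 70$ ($N{\left(W \right)} = 2 \cdot 35 = 70$)
$2156794 + N{\left(-1238 \right)} = 2156794 + 70 = 2156864$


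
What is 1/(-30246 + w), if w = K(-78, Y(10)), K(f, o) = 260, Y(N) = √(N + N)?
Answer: -1/29986 ≈ -3.3349e-5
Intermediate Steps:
Y(N) = √2*√N (Y(N) = √(2*N) = √2*√N)
w = 260
1/(-30246 + w) = 1/(-30246 + 260) = 1/(-29986) = -1/29986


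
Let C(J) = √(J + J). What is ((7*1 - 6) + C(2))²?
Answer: 9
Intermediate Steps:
C(J) = √2*√J (C(J) = √(2*J) = √2*√J)
((7*1 - 6) + C(2))² = ((7*1 - 6) + √2*√2)² = ((7 - 6) + 2)² = (1 + 2)² = 3² = 9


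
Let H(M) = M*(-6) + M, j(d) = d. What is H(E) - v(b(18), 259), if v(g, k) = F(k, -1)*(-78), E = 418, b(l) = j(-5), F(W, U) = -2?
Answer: -2246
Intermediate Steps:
b(l) = -5
v(g, k) = 156 (v(g, k) = -2*(-78) = 156)
H(M) = -5*M (H(M) = -6*M + M = -5*M)
H(E) - v(b(18), 259) = -5*418 - 1*156 = -2090 - 156 = -2246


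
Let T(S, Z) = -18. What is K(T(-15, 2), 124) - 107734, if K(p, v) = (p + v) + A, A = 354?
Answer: -107274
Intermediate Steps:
K(p, v) = 354 + p + v (K(p, v) = (p + v) + 354 = 354 + p + v)
K(T(-15, 2), 124) - 107734 = (354 - 18 + 124) - 107734 = 460 - 107734 = -107274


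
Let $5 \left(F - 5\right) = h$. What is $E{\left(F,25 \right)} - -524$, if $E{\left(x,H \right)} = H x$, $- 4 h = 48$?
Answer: $589$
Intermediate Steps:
$h = -12$ ($h = \left(- \frac{1}{4}\right) 48 = -12$)
$F = \frac{13}{5}$ ($F = 5 + \frac{1}{5} \left(-12\right) = 5 - \frac{12}{5} = \frac{13}{5} \approx 2.6$)
$E{\left(F,25 \right)} - -524 = 25 \cdot \frac{13}{5} - -524 = 65 + 524 = 589$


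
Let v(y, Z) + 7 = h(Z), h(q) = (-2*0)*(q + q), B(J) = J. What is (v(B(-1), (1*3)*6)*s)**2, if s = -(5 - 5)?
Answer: 0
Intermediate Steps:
h(q) = 0 (h(q) = 0*(2*q) = 0)
s = 0 (s = -1*0 = 0)
v(y, Z) = -7 (v(y, Z) = -7 + 0 = -7)
(v(B(-1), (1*3)*6)*s)**2 = (-7*0)**2 = 0**2 = 0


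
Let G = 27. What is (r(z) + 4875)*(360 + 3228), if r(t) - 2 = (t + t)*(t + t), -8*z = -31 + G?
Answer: 17502264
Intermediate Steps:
z = 1/2 (z = -(-31 + 27)/8 = -1/8*(-4) = 1/2 ≈ 0.50000)
r(t) = 2 + 4*t**2 (r(t) = 2 + (t + t)*(t + t) = 2 + (2*t)*(2*t) = 2 + 4*t**2)
(r(z) + 4875)*(360 + 3228) = ((2 + 4*(1/2)**2) + 4875)*(360 + 3228) = ((2 + 4*(1/4)) + 4875)*3588 = ((2 + 1) + 4875)*3588 = (3 + 4875)*3588 = 4878*3588 = 17502264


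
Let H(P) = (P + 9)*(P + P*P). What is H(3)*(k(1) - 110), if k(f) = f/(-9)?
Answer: -15856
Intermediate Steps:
k(f) = -f/9 (k(f) = f*(-1/9) = -f/9)
H(P) = (9 + P)*(P + P**2)
H(3)*(k(1) - 110) = (3*(9 + 3**2 + 10*3))*(-1/9*1 - 110) = (3*(9 + 9 + 30))*(-1/9 - 110) = (3*48)*(-991/9) = 144*(-991/9) = -15856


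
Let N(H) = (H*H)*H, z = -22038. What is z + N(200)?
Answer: 7977962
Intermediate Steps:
N(H) = H³ (N(H) = H²*H = H³)
z + N(200) = -22038 + 200³ = -22038 + 8000000 = 7977962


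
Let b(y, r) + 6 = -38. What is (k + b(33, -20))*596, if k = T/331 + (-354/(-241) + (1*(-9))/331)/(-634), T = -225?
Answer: -673416070358/25287407 ≈ -26631.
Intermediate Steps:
b(y, r) = -44 (b(y, r) = -6 - 38 = -44)
k = -34493655/50574814 (k = -225/331 + (-354/(-241) + (1*(-9))/331)/(-634) = -225*1/331 + (-354*(-1/241) - 9*1/331)*(-1/634) = -225/331 + (354/241 - 9/331)*(-1/634) = -225/331 + (115005/79771)*(-1/634) = -225/331 - 115005/50574814 = -34493655/50574814 ≈ -0.68203)
(k + b(33, -20))*596 = (-34493655/50574814 - 44)*596 = -2259785471/50574814*596 = -673416070358/25287407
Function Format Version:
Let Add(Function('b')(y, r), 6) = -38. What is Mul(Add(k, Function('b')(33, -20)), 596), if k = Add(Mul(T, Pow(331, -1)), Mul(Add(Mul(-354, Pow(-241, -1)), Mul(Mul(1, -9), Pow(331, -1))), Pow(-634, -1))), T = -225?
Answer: Rational(-673416070358, 25287407) ≈ -26631.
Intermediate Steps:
Function('b')(y, r) = -44 (Function('b')(y, r) = Add(-6, -38) = -44)
k = Rational(-34493655, 50574814) (k = Add(Mul(-225, Pow(331, -1)), Mul(Add(Mul(-354, Pow(-241, -1)), Mul(Mul(1, -9), Pow(331, -1))), Pow(-634, -1))) = Add(Mul(-225, Rational(1, 331)), Mul(Add(Mul(-354, Rational(-1, 241)), Mul(-9, Rational(1, 331))), Rational(-1, 634))) = Add(Rational(-225, 331), Mul(Add(Rational(354, 241), Rational(-9, 331)), Rational(-1, 634))) = Add(Rational(-225, 331), Mul(Rational(115005, 79771), Rational(-1, 634))) = Add(Rational(-225, 331), Rational(-115005, 50574814)) = Rational(-34493655, 50574814) ≈ -0.68203)
Mul(Add(k, Function('b')(33, -20)), 596) = Mul(Add(Rational(-34493655, 50574814), -44), 596) = Mul(Rational(-2259785471, 50574814), 596) = Rational(-673416070358, 25287407)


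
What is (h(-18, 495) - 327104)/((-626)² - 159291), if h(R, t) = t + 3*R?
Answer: -326663/232585 ≈ -1.4045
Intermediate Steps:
(h(-18, 495) - 327104)/((-626)² - 159291) = ((495 + 3*(-18)) - 327104)/((-626)² - 159291) = ((495 - 54) - 327104)/(391876 - 159291) = (441 - 327104)/232585 = -326663*1/232585 = -326663/232585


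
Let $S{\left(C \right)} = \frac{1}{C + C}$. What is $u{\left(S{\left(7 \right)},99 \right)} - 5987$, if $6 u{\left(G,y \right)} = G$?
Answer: $- \frac{502907}{84} \approx -5987.0$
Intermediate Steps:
$S{\left(C \right)} = \frac{1}{2 C}$
$u{\left(G,y \right)} = \frac{G}{6}$
$u{\left(S{\left(7 \right)},99 \right)} - 5987 = \frac{\frac{1}{2} \cdot \frac{1}{7}}{6} - 5987 = \frac{1}{6} \cdot \frac{1}{14} - 5987 = \frac{1}{84} - 5987 = - \frac{502907}{84}$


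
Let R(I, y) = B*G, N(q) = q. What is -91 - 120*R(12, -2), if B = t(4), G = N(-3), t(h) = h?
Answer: 1349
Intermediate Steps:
G = -3
B = 4
R(I, y) = -12 (R(I, y) = 4*(-3) = -12)
-91 - 120*R(12, -2) = -91 - 120*(-12) = -91 + 1440 = 1349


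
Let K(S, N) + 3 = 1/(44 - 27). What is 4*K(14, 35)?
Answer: -200/17 ≈ -11.765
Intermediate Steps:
K(S, N) = -50/17 (K(S, N) = -3 + 1/(44 - 27) = -3 + 1/17 = -50/17)
4*K(14, 35) = 4*(-50/17) = -200/17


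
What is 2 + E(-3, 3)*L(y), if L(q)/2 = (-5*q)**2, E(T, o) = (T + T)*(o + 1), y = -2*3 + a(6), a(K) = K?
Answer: 2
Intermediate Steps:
y = 0 (y = -2*3 + 6 = -6 + 6 = 0)
E(T, o) = 2*T*(1 + o) (E(T, o) = (2*T)*(1 + o) = 2*T*(1 + o))
L(q) = 50*q**2 (L(q) = 2*(-5*q)**2 = 2*(25*q**2) = 50*q**2)
2 + E(-3, 3)*L(y) = 2 + (2*(-3)*(1 + 3))*(50*0**2) = 2 + (2*(-3)*4)*(50*0) = 2 - 24*0 = 2 + 0 = 2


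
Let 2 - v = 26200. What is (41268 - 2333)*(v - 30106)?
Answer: -2192196240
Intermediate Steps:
v = -26198 (v = 2 - 1*26200 = 2 - 26200 = -26198)
(41268 - 2333)*(v - 30106) = (41268 - 2333)*(-26198 - 30106) = 38935*(-56304) = -2192196240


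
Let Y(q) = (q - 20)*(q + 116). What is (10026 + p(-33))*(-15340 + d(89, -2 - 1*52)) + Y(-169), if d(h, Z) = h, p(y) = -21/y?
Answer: -1681968356/11 ≈ -1.5291e+8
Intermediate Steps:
Y(q) = (-20 + q)*(116 + q)
(10026 + p(-33))*(-15340 + d(89, -2 - 1*52)) + Y(-169) = (10026 - 21/(-33))*(-15340 + 89) + (-2320 + (-169)² + 96*(-169)) = (10026 - 21*(-1/33))*(-15251) + (-2320 + 28561 - 16224) = (10026 + 7/11)*(-15251) + 10017 = (110293/11)*(-15251) + 10017 = -1682078543/11 + 10017 = -1681968356/11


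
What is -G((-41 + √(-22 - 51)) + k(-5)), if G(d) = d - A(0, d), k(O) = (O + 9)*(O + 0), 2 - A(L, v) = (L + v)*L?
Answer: 63 - I*√73 ≈ 63.0 - 8.544*I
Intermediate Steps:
A(L, v) = 2 - L*(L + v) (A(L, v) = 2 - (L + v)*L = 2 - L*(L + v))
k(O) = O*(9 + O) (k(O) = (9 + O)*O = O*(9 + O))
G(d) = -2 + d (G(d) = d - (2 - 1*0² - 1*0*d) = d - (2 - 1*0 + 0) = d - (2 + 0 + 0) = d - 1*2 = d - 2 = -2 + d)
-G((-41 + √(-22 - 51)) + k(-5)) = -(-2 + ((-41 + √(-22 - 51)) - 5*(9 - 5))) = -(-2 + ((-41 + √(-73)) - 5*4)) = -(-2 + ((-41 + I*√73) - 20)) = -(-2 + (-61 + I*√73)) = -(-63 + I*√73) = 63 - I*√73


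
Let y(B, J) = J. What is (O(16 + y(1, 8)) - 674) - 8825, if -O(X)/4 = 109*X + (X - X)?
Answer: -19963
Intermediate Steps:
O(X) = -436*X (O(X) = -4*(109*X + (X - X)) = -4*(109*X + 0) = -436*X)
(O(16 + y(1, 8)) - 674) - 8825 = (-436*(16 + 8) - 674) - 8825 = (-436*24 - 674) - 8825 = (-10464 - 674) - 8825 = -11138 - 8825 = -19963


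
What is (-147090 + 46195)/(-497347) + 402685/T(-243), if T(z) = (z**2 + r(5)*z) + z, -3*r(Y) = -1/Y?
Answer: 1031028867830/146194653303 ≈ 7.0524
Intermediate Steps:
r(Y) = 1/(3*Y) (r(Y) = -(-1)/(3*Y) = 1/(3*Y))
T(z) = z**2 + 16*z/15 (T(z) = (z**2 + ((1/3)/5)*z) + z = (z**2 + ((1/3)*(1/5))*z) + z = (z**2 + z/15) + z = z**2 + 16*z/15)
(-147090 + 46195)/(-497347) + 402685/T(-243) = (-147090 + 46195)/(-497347) + 402685/(((1/15)*(-243)*(16 + 15*(-243)))) = -100895*(-1/497347) + 402685/(((1/15)*(-243)*(16 - 3645))) = 100895/497347 + 402685/(((1/15)*(-243)*(-3629))) = 100895/497347 + 402685/(293949/5) = 100895/497347 + 402685*(5/293949) = 100895/497347 + 2013425/293949 = 1031028867830/146194653303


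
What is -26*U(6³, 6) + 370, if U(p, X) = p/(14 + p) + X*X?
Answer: -67898/115 ≈ -590.42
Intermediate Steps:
U(p, X) = X² + p/(14 + p) (U(p, X) = p/(14 + p) + X² = X² + p/(14 + p))
-26*U(6³, 6) + 370 = -26*(6³ + 14*6² + 6³*6²)/(14 + 6³) + 370 = -26*(216 + 14*36 + 216*36)/(14 + 216) + 370 = -26*(216 + 504 + 7776)/230 + 370 = -13*8496/115 + 370 = -26*4248/115 + 370 = -110448/115 + 370 = -67898/115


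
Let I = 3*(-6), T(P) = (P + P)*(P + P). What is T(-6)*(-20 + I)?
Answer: -5472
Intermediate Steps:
T(P) = 4*P² (T(P) = (2*P)*(2*P) = 4*P²)
I = -18
T(-6)*(-20 + I) = (4*(-6)²)*(-20 - 18) = (4*36)*(-38) = 144*(-38) = -5472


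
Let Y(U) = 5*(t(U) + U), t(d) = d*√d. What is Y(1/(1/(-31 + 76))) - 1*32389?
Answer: -32164 + 675*√5 ≈ -30655.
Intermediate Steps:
t(d) = d^(3/2)
Y(U) = 5*U + 5*U^(3/2) (Y(U) = 5*(U^(3/2) + U) = 5*(U + U^(3/2)) = 5*U + 5*U^(3/2))
Y(1/(1/(-31 + 76))) - 1*32389 = (5/(1/(-31 + 76)) + 5*(1/(1/(-31 + 76)))^(3/2)) - 1*32389 = (5/(1/45) + 5*(1/(1/45))^(3/2)) - 32389 = (5*45 + 5*45^(3/2)) - 32389 = (225 + 5*(135*√5)) - 32389 = (225 + 675*√5) - 32389 = -32164 + 675*√5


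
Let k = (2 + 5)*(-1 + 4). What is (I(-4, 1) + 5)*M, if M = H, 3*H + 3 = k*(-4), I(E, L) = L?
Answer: -174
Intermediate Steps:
k = 21 (k = 7*3 = 21)
H = -29 (H = -1 + (21*(-4))/3 = -1 + (⅓)*(-84) = -1 - 28 = -29)
M = -29
(I(-4, 1) + 5)*M = (1 + 5)*(-29) = 6*(-29) = -174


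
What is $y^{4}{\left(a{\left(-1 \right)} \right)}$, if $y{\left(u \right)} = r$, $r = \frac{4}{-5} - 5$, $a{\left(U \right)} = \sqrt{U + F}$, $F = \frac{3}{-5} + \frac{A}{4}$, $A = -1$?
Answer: $\frac{707281}{625} \approx 1131.7$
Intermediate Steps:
$F = - \frac{17}{20}$ ($F = \frac{3}{-5} - \frac{1}{4} = 3 \left(- \frac{1}{5}\right) - \frac{1}{4} = - \frac{3}{5} - \frac{1}{4} = - \frac{17}{20} \approx -0.85$)
$a{\left(U \right)} = \sqrt{- \frac{17}{20} + U}$ ($a{\left(U \right)} = \sqrt{U - \frac{17}{20}} = \sqrt{- \frac{17}{20} + U}$)
$r = - \frac{29}{5}$ ($r = 4 \left(- \frac{1}{5}\right) - 5 = - \frac{4}{5} - 5 = - \frac{29}{5} \approx -5.8$)
$y{\left(u \right)} = - \frac{29}{5}$
$y^{4}{\left(a{\left(-1 \right)} \right)} = \left(- \frac{29}{5}\right)^{4} = \frac{707281}{625}$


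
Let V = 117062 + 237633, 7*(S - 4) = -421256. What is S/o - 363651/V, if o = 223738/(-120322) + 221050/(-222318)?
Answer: 249776092973717970717/11846084533793510 ≈ 21085.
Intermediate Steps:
S = -421228/7 (S = 4 + (⅐)*(-421256) = 4 - 421256/7 = -421228/7 ≈ -60175.)
o = -19084540696/6687436599 (o = 223738*(-1/120322) + 221050*(-1/222318) = -111869/60161 - 110525/111159 = -19084540696/6687436599 ≈ -2.8538)
V = 354695
S/o - 363651/V = -421228/(7*(-19084540696/6687436599)) - 363651/354695 = -421228/7*(-6687436599/19084540696) - 363651*1/354695 = 704233885930893/33397946218 - 363651/354695 = 249776092973717970717/11846084533793510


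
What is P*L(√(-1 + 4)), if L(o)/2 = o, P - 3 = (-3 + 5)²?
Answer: 14*√3 ≈ 24.249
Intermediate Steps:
P = 7 (P = 3 + (-3 + 5)² = 3 + 2² = 3 + 4 = 7)
L(o) = 2*o
P*L(√(-1 + 4)) = 7*(2*√(-1 + 4)) = 7*(2*√3) = 14*√3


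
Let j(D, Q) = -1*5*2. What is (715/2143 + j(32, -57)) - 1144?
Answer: -2472307/2143 ≈ -1153.7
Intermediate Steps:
j(D, Q) = -10 (j(D, Q) = -5*2 = -10)
(715/2143 + j(32, -57)) - 1144 = (715/2143 - 10) - 1144 = -20715/2143 - 1144 = -2472307/2143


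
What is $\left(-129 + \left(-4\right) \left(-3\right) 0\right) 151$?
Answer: $-19479$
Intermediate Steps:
$\left(-129 + \left(-4\right) \left(-3\right) 0\right) 151 = \left(-129 + 12 \cdot 0\right) 151 = \left(-129 + 0\right) 151 = \left(-129\right) 151 = -19479$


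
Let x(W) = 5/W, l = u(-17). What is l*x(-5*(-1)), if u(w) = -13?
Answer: -13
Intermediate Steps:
l = -13
l*x(-5*(-1)) = -65/((-5*(-1))) = -65/5 = -13*1 = -13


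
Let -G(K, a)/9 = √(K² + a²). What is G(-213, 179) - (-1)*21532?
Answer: 21532 - 9*√77410 ≈ 19028.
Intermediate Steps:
G(K, a) = -9*√(K² + a²)
G(-213, 179) - (-1)*21532 = -9*√((-213)² + 179²) - (-1)*21532 = -9*√(45369 + 32041) - 1*(-21532) = -9*√77410 + 21532 = 21532 - 9*√77410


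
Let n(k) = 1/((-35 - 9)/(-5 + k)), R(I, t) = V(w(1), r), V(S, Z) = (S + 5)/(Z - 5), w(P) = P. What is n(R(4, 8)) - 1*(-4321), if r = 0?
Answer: 950651/220 ≈ 4321.1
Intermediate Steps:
V(S, Z) = (5 + S)/(-5 + Z)
R(I, t) = -6/5 (R(I, t) = (5 + 1)/(-5 + 0) = 6/(-5) = -⅕*6 = -6/5)
n(k) = 5/44 - k/44 (n(k) = 1/(-44/(-5 + k)) = 5/44 - k/44)
n(R(4, 8)) - 1*(-4321) = (5/44 - 1/44*(-6/5)) - 1*(-4321) = (5/44 + 3/110) + 4321 = 31/220 + 4321 = 950651/220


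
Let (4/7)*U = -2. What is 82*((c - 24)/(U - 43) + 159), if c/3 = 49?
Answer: 397454/31 ≈ 12821.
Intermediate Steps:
U = -7/2 (U = (7/4)*(-2) = -7/2 ≈ -3.5000)
c = 147 (c = 3*49 = 147)
82*((c - 24)/(U - 43) + 159) = 82*((147 - 24)/(-7/2 - 43) + 159) = 82*(123/(-93/2) + 159) = 82*(123*(-2/93) + 159) = 82*(-82/31 + 159) = 82*(4847/31) = 397454/31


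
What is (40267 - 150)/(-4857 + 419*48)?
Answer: 40117/15255 ≈ 2.6298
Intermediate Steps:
(40267 - 150)/(-4857 + 419*48) = 40117/(-4857 + 20112) = 40117/15255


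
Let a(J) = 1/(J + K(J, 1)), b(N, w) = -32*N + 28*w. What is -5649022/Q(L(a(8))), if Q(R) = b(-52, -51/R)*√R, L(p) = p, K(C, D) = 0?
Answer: 2824511*√2/2440 ≈ 1637.1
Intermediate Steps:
a(J) = 1/J (a(J) = 1/(J + 0) = 1/J)
Q(R) = √R*(1664 - 1428/R) (Q(R) = (-32*(-52) + 28*(-51/R))*√R = (1664 - 1428/R)*√R = √R*(1664 - 1428/R))
-5649022/Q(L(a(8))) = -5649022*√2/(16*(-357 + 416/8)) = -5649022*√2/(16*(-357 + 416*(⅛))) = -5649022*√2/(16*(-357 + 52)) = -5649022*(-√2/4880) = -(-2824511)*√2/2440 = 2824511*√2/2440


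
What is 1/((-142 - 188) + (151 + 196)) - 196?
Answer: -3331/17 ≈ -195.94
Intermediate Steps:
1/((-142 - 188) + (151 + 196)) - 196 = 1/(-330 + 347) - 196 = 1/17 - 196 = -3331/17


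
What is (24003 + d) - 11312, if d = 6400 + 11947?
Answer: 31038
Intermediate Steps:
d = 18347
(24003 + d) - 11312 = (24003 + 18347) - 11312 = 42350 - 11312 = 31038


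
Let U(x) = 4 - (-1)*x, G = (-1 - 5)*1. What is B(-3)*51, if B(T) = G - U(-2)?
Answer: -408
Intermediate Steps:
G = -6 (G = -6*1 = -6)
U(x) = 4 + x
B(T) = -8 (B(T) = -6 - (4 - 2) = -6 - 1*2 = -6 - 2 = -8)
B(-3)*51 = -8*51 = -408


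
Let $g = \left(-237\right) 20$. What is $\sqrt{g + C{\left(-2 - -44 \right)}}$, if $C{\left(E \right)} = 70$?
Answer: $i \sqrt{4670} \approx 68.337 i$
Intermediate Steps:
$g = -4740$
$\sqrt{g + C{\left(-2 - -44 \right)}} = \sqrt{-4740 + 70} = \sqrt{-4670} = i \sqrt{4670}$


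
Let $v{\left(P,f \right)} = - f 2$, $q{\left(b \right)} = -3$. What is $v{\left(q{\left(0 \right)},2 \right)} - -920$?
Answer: $916$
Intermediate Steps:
$v{\left(P,f \right)} = - 2 f$
$v{\left(q{\left(0 \right)},2 \right)} - -920 = \left(-2\right) 2 - -920 = -4 + 920 = 916$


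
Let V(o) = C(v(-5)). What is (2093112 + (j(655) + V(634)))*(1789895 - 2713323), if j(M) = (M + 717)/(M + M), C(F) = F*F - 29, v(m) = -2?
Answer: -1265994551636188/655 ≈ -1.9328e+12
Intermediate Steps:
C(F) = -29 + F² (C(F) = F² - 29 = -29 + F²)
j(M) = (717 + M)/(2*M) (j(M) = (717 + M)/((2*M)) = (717 + M)*(1/(2*M)) = (717 + M)/(2*M))
V(o) = -25 (V(o) = -29 + (-2)² = -29 + 4 = -25)
(2093112 + (j(655) + V(634)))*(1789895 - 2713323) = (2093112 + ((½)*(717 + 655)/655 - 25))*(1789895 - 2713323) = (2093112 + ((½)*(1/655)*1372 - 25))*(-923428) = (2093112 + (686/655 - 25))*(-923428) = (2093112 - 15689/655)*(-923428) = (1370972671/655)*(-923428) = -1265994551636188/655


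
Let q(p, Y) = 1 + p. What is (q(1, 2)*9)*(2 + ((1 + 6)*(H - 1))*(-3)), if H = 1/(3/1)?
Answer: 288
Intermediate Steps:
H = 1/3 (H = 1/(3*1) = 1/3 ≈ 0.33333)
(q(1, 2)*9)*(2 + ((1 + 6)*(H - 1))*(-3)) = ((1 + 1)*9)*(2 + ((1 + 6)*(1/3 - 1))*(-3)) = (2*9)*(2 + (7*(-2/3))*(-3)) = 18*(2 - 14/3*(-3)) = 18*(2 + 14) = 18*16 = 288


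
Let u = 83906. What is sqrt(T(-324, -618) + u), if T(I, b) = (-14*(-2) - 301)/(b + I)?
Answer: 5*sqrt(330912982)/314 ≈ 289.67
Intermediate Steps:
T(I, b) = -273/(I + b) (T(I, b) = (28 - 301)/(I + b) = -273/(I + b))
sqrt(T(-324, -618) + u) = sqrt(-273/(-324 - 618) + 83906) = sqrt(-273/(-942) + 83906) = sqrt(-273*(-1/942) + 83906) = sqrt(91/314 + 83906) = sqrt(26346575/314) = 5*sqrt(330912982)/314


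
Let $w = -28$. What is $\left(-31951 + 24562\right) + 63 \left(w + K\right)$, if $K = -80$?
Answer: $-14193$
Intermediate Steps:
$\left(-31951 + 24562\right) + 63 \left(w + K\right) = \left(-31951 + 24562\right) + 63 \left(-28 - 80\right) = -7389 + 63 \left(-108\right) = -7389 - 6804 = -14193$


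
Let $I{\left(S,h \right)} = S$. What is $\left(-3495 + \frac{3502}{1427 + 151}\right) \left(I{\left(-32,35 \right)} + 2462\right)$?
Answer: $- \frac{2232201240}{263} \approx -8.4875 \cdot 10^{6}$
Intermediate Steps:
$\left(-3495 + \frac{3502}{1427 + 151}\right) \left(I{\left(-32,35 \right)} + 2462\right) = \left(-3495 + \frac{3502}{1427 + 151}\right) \left(-32 + 2462\right) = \left(-3495 + \frac{3502}{1578}\right) 2430 = \left(-3495 + 3502 \cdot \frac{1}{1578}\right) 2430 = \left(-3495 + \frac{1751}{789}\right) 2430 = \left(- \frac{2755804}{789}\right) 2430 = - \frac{2232201240}{263}$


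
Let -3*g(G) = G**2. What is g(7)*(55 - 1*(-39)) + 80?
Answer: -4366/3 ≈ -1455.3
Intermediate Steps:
g(G) = -G**2/3
g(7)*(55 - 1*(-39)) + 80 = (-1/3*7**2)*(55 - 1*(-39)) + 80 = (-1/3*49)*(55 + 39) + 80 = -49/3*94 + 80 = -4606/3 + 80 = -4366/3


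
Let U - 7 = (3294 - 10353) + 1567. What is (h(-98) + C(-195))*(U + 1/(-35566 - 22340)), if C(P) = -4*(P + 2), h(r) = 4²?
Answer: -125140077934/28953 ≈ -4.3222e+6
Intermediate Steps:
h(r) = 16
C(P) = -8 - 4*P (C(P) = -4*(2 + P) = -8 - 4*P)
U = -5485 (U = 7 + ((3294 - 10353) + 1567) = 7 + (-7059 + 1567) = 7 - 5492 = -5485)
(h(-98) + C(-195))*(U + 1/(-35566 - 22340)) = (16 + (-8 - 4*(-195)))*(-5485 + 1/(-35566 - 22340)) = (16 + (-8 + 780))*(-5485 + 1/(-57906)) = (16 + 772)*(-5485 - 1/57906) = 788*(-317614411/57906) = -125140077934/28953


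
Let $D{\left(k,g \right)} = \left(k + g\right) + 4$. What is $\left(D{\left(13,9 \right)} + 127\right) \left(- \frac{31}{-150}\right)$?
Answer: $\frac{1581}{50} \approx 31.62$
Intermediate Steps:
$D{\left(k,g \right)} = 4 + g + k$ ($D{\left(k,g \right)} = \left(g + k\right) + 4 = 4 + g + k$)
$\left(D{\left(13,9 \right)} + 127\right) \left(- \frac{31}{-150}\right) = \left(\left(4 + 9 + 13\right) + 127\right) \left(- \frac{31}{-150}\right) = \left(26 + 127\right) \left(\left(-31\right) \left(- \frac{1}{150}\right)\right) = 153 \cdot \frac{31}{150} = \frac{1581}{50}$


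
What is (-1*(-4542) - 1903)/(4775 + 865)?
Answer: 2639/5640 ≈ 0.46791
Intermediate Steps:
(-1*(-4542) - 1903)/(4775 + 865) = (4542 - 1903)/5640 = 2639*(1/5640) = 2639/5640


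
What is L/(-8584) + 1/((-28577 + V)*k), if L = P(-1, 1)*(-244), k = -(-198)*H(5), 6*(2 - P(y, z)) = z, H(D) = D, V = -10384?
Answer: 116582837/2237140620 ≈ 0.052112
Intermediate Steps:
P(y, z) = 2 - z/6
k = 990 (k = -(-198)*5 = -66*(-15) = 990)
L = -1342/3 (L = (2 - ⅙*1)*(-244) = (2 - ⅙)*(-244) = (11/6)*(-244) = -1342/3 ≈ -447.33)
L/(-8584) + 1/((-28577 + V)*k) = -1342/3/(-8584) + 1/(-28577 - 10384*990) = -1342/3*(-1/8584) + (1/990)/(-38961) = 671/12876 - 1/38961*1/990 = 671/12876 - 1/38571390 = 116582837/2237140620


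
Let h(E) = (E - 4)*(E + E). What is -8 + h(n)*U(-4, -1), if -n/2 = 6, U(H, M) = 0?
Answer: -8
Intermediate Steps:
n = -12 (n = -2*6 = -12)
h(E) = 2*E*(-4 + E) (h(E) = (-4 + E)*(2*E) = 2*E*(-4 + E))
-8 + h(n)*U(-4, -1) = -8 + (2*(-12)*(-4 - 12))*0 = -8 + (2*(-12)*(-16))*0 = -8 + 384*0 = -8 + 0 = -8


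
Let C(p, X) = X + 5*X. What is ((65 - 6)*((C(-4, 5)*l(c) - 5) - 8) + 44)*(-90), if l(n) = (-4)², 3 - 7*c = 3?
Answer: -2483730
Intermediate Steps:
C(p, X) = 6*X
c = 0 (c = 3/7 - ⅐*3 = 3/7 - 3/7 = 0)
l(n) = 16
((65 - 6)*((C(-4, 5)*l(c) - 5) - 8) + 44)*(-90) = ((65 - 6)*(((6*5)*16 - 5) - 8) + 44)*(-90) = (59*((30*16 - 5) - 8) + 44)*(-90) = (59*((480 - 5) - 8) + 44)*(-90) = (59*(475 - 8) + 44)*(-90) = (59*467 + 44)*(-90) = (27553 + 44)*(-90) = 27597*(-90) = -2483730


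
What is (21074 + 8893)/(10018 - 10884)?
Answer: -29967/866 ≈ -34.604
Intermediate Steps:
(21074 + 8893)/(10018 - 10884) = 29967/(-866) = 29967*(-1/866) = -29967/866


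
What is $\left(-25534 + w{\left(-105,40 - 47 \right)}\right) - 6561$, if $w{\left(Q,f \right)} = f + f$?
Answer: $-32109$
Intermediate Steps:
$w{\left(Q,f \right)} = 2 f$
$\left(-25534 + w{\left(-105,40 - 47 \right)}\right) - 6561 = \left(-25534 + 2 \left(40 - 47\right)\right) - 6561 = \left(-25534 + 2 \left(-7\right)\right) - 6561 = \left(-25534 - 14\right) - 6561 = -25548 - 6561 = -32109$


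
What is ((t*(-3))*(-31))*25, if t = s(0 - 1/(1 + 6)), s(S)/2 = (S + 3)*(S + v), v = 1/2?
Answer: 232500/49 ≈ 4744.9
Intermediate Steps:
v = ½ ≈ 0.50000
s(S) = 2*(½ + S)*(3 + S) (s(S) = 2*((S + 3)*(S + ½)) = 2*((3 + S)*(½ + S)) = 2*((½ + S)*(3 + S)) = 2*(½ + S)*(3 + S))
t = 100/49 (t = 3 + 2*(0 - 1/(1 + 6))² + 7*(0 - 1/(1 + 6)) = 3 + 2*(0 - 1/7)² + 7*(0 - 1/7) = 3 + 2*(0 - 1*⅐)² + 7*(0 - 1*⅐) = 3 + 2*(0 - ⅐)² + 7*(0 - ⅐) = 3 + 2*(-⅐)² + 7*(-⅐) = 3 + 2*(1/49) - 1 = 3 + 2/49 - 1 = 100/49 ≈ 2.0408)
((t*(-3))*(-31))*25 = (((100/49)*(-3))*(-31))*25 = -300/49*(-31)*25 = (9300/49)*25 = 232500/49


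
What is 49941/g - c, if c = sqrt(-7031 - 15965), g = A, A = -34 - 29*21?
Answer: -49941/643 - 2*I*sqrt(5749) ≈ -77.669 - 151.64*I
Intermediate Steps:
A = -643 (A = -34 - 609 = -643)
g = -643
c = 2*I*sqrt(5749) (c = sqrt(-22996) = 2*I*sqrt(5749) ≈ 151.64*I)
49941/g - c = 49941/(-643) - 2*I*sqrt(5749) = 49941*(-1/643) - 2*I*sqrt(5749) = -49941/643 - 2*I*sqrt(5749)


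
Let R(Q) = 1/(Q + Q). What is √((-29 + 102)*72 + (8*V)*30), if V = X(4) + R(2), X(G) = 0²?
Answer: 2*√1329 ≈ 72.911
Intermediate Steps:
X(G) = 0
R(Q) = 1/(2*Q)
V = ¼ (V = 0 + (½)/2 = 0 + (½)*(½) = 0 + ¼ = ¼ ≈ 0.25000)
√((-29 + 102)*72 + (8*V)*30) = √((-29 + 102)*72 + (8*(¼))*30) = √(73*72 + 2*30) = √(5256 + 60) = √5316 = 2*√1329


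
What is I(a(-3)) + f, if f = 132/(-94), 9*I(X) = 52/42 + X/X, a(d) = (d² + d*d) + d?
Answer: -10265/8883 ≈ -1.1556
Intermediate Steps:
a(d) = d + 2*d² (a(d) = (d² + d²) + d = 2*d² + d = d + 2*d²)
I(X) = 47/189 (I(X) = (52/42 + X/X)/9 = (52*(1/42) + 1)/9 = (26/21 + 1)/9 = (⅑)*(47/21) = 47/189)
f = -66/47 (f = 132*(-1/94) = -66/47 ≈ -1.4043)
I(a(-3)) + f = 47/189 - 66/47 = -10265/8883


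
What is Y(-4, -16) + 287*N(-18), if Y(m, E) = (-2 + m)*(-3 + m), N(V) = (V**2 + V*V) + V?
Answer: 180852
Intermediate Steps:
N(V) = V + 2*V**2 (N(V) = (V**2 + V**2) + V = 2*V**2 + V = V + 2*V**2)
Y(m, E) = (-3 + m)*(-2 + m)
Y(-4, -16) + 287*N(-18) = (6 + (-4)**2 - 5*(-4)) + 287*(-18*(1 + 2*(-18))) = (6 + 16 + 20) + 287*(-18*(1 - 36)) = 42 + 287*(-18*(-35)) = 42 + 287*630 = 42 + 180810 = 180852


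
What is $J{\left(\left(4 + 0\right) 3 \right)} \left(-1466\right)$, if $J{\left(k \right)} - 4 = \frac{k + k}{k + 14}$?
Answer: $- \frac{93824}{13} \approx -7217.2$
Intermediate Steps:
$J{\left(k \right)} = 4 + \frac{2 k}{14 + k}$ ($J{\left(k \right)} = 4 + \frac{k + k}{k + 14} = 4 + \frac{2 k}{14 + k}$)
$J{\left(\left(4 + 0\right) 3 \right)} \left(-1466\right) = \frac{2 \left(28 + 3 \left(4 + 0\right) 3\right)}{14 + \left(4 + 0\right) 3} \left(-1466\right) = \frac{2 \left(28 + 3 \cdot 4 \cdot 3\right)}{14 + 4 \cdot 3} \left(-1466\right) = \frac{2 \left(28 + 3 \cdot 12\right)}{14 + 12} \left(-1466\right) = \frac{2 \left(28 + 36\right)}{26} \left(-1466\right) = 2 \cdot \frac{1}{26} \cdot 64 \left(-1466\right) = \frac{64}{13} \left(-1466\right) = - \frac{93824}{13}$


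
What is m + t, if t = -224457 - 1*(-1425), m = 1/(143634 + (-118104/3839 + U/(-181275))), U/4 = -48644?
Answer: -22289004745234237323/99936353285314 ≈ -2.2303e+5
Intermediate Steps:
U = -194576 (U = 4*(-48644) = -194576)
m = 695914725/99936353285314 (m = 1/(143634 + (-118104/3839 - 194576/(-181275))) = 1/(143634 + (-118104*1/3839 - 194576*(-1/181275))) = 1/(143634 + (-118104/3839 + 194576/181275)) = 1/(143634 - 20662325336/695914725) = 1/(99936353285314/695914725) = 695914725/99936353285314 ≈ 6.9636e-6)
t = -223032 (t = -224457 + 1425 = -223032)
m + t = 695914725/99936353285314 - 223032 = -22289004745234237323/99936353285314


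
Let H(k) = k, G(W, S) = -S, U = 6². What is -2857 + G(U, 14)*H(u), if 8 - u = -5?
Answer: -3039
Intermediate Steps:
u = 13 (u = 8 - 1*(-5) = 8 + 5 = 13)
U = 36
-2857 + G(U, 14)*H(u) = -2857 - 1*14*13 = -2857 - 14*13 = -2857 - 182 = -3039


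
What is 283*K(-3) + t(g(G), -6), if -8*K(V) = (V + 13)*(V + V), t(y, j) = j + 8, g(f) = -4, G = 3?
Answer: 4249/2 ≈ 2124.5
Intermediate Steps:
t(y, j) = 8 + j
K(V) = -V*(13 + V)/4 (K(V) = -(V + 13)*(V + V)/8 = -(13 + V)*2*V/8 = -V*(13 + V)/4)
283*K(-3) + t(g(G), -6) = 283*(-¼*(-3)*(13 - 3)) + (8 - 6) = 283*(-¼*(-3)*10) + 2 = 283*(15/2) + 2 = 4245/2 + 2 = 4249/2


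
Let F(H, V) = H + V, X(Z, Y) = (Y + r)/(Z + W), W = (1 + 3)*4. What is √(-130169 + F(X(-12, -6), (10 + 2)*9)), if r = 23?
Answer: 3*I*√57803/2 ≈ 360.63*I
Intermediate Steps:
W = 16 (W = 4*4 = 16)
X(Z, Y) = (23 + Y)/(16 + Z) (X(Z, Y) = (Y + 23)/(Z + 16) = (23 + Y)/(16 + Z))
√(-130169 + F(X(-12, -6), (10 + 2)*9)) = √(-130169 + ((23 - 6)/(16 - 12) + (10 + 2)*9)) = √(-130169 + (17/4 + 12*9)) = √(-130169 + ((¼)*17 + 108)) = √(-130169 + (17/4 + 108)) = √(-130169 + 449/4) = √(-520227/4) = 3*I*√57803/2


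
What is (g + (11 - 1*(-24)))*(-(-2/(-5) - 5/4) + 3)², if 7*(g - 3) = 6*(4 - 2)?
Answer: 117733/200 ≈ 588.67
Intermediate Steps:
g = 33/7 (g = 3 + (6*(4 - 2))/7 = 3 + (6*2)/7 = 3 + (⅐)*12 = 3 + 12/7 = 33/7 ≈ 4.7143)
(g + (11 - 1*(-24)))*(-(-2/(-5) - 5/4) + 3)² = (33/7 + (11 - 1*(-24)))*(-(-2/(-5) - 5/4) + 3)² = (33/7 + (11 + 24))*(-(-2*(-⅕) - 5*¼) + 3)² = (33/7 + 35)*(-(⅖ - 5/4) + 3)² = 278*(-1*(-17/20) + 3)²/7 = 278*(17/20 + 3)²/7 = 278*(77/20)²/7 = (278/7)*(5929/400) = 117733/200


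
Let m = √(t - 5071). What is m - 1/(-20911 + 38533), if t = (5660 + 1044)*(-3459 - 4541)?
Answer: -1/17622 + I*√53637071 ≈ -5.6747e-5 + 7323.7*I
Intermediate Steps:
t = -53632000 (t = 6704*(-8000) = -53632000)
m = I*√53637071 (m = √(-53632000 - 5071) = √(-53637071) = I*√53637071 ≈ 7323.7*I)
m - 1/(-20911 + 38533) = I*√53637071 - 1/(-20911 + 38533) = I*√53637071 - 1/17622 = -1/17622 + I*√53637071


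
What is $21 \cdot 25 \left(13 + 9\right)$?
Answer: $11550$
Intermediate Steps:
$21 \cdot 25 \left(13 + 9\right) = 525 \cdot 22 = 11550$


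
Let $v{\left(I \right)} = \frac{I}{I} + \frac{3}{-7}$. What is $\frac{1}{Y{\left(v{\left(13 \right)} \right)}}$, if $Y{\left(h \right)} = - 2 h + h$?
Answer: $- \frac{7}{4} \approx -1.75$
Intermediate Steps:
$v{\left(I \right)} = \frac{4}{7}$ ($v{\left(I \right)} = 1 + 3 \left(- \frac{1}{7}\right) = 1 - \frac{3}{7} = \frac{4}{7}$)
$Y{\left(h \right)} = - h$
$\frac{1}{Y{\left(v{\left(13 \right)} \right)}} = \frac{1}{\left(-1\right) \frac{4}{7}} = \frac{1}{- \frac{4}{7}} = - \frac{7}{4}$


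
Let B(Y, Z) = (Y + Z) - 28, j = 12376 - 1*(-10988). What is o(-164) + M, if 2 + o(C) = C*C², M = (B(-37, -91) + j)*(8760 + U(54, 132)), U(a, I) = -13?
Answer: 198589430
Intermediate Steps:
j = 23364 (j = 12376 + 10988 = 23364)
B(Y, Z) = -28 + Y + Z
M = 203000376 (M = ((-28 - 37 - 91) + 23364)*(8760 - 13) = (-156 + 23364)*8747 = 23208*8747 = 203000376)
o(C) = -2 + C³ (o(C) = -2 + C*C² = -2 + C³)
o(-164) + M = (-2 + (-164)³) + 203000376 = (-2 - 4410944) + 203000376 = -4410946 + 203000376 = 198589430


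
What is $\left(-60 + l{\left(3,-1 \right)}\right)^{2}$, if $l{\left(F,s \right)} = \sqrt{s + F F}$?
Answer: $3608 - 240 \sqrt{2} \approx 3268.6$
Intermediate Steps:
$l{\left(F,s \right)} = \sqrt{s + F^{2}}$
$\left(-60 + l{\left(3,-1 \right)}\right)^{2} = \left(-60 + \sqrt{-1 + 3^{2}}\right)^{2} = \left(-60 + \sqrt{-1 + 9}\right)^{2} = \left(-60 + \sqrt{8}\right)^{2} = \left(-60 + 2 \sqrt{2}\right)^{2}$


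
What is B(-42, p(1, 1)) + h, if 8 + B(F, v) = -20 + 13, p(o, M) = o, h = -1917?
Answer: -1932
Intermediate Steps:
B(F, v) = -15 (B(F, v) = -8 + (-20 + 13) = -8 - 7 = -15)
B(-42, p(1, 1)) + h = -15 - 1917 = -1932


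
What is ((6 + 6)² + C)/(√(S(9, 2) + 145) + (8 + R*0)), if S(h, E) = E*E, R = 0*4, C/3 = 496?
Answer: -768/5 + 96*√149/5 ≈ 80.766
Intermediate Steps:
C = 1488 (C = 3*496 = 1488)
R = 0
S(h, E) = E²
((6 + 6)² + C)/(√(S(9, 2) + 145) + (8 + R*0)) = ((6 + 6)² + 1488)/(√(2² + 145) + (8 + 0*0)) = (12² + 1488)/(√(4 + 145) + (8 + 0)) = (144 + 1488)/(√149 + 8) = 1632/(8 + √149)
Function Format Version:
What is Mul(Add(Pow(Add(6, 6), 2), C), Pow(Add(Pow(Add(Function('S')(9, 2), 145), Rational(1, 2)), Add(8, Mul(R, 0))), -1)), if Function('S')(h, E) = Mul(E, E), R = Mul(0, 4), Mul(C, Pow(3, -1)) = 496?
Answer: Add(Rational(-768, 5), Mul(Rational(96, 5), Pow(149, Rational(1, 2)))) ≈ 80.766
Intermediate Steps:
C = 1488 (C = Mul(3, 496) = 1488)
R = 0
Function('S')(h, E) = Pow(E, 2)
Mul(Add(Pow(Add(6, 6), 2), C), Pow(Add(Pow(Add(Function('S')(9, 2), 145), Rational(1, 2)), Add(8, Mul(R, 0))), -1)) = Mul(Add(Pow(Add(6, 6), 2), 1488), Pow(Add(Pow(Add(Pow(2, 2), 145), Rational(1, 2)), Add(8, Mul(0, 0))), -1)) = Mul(Add(Pow(12, 2), 1488), Pow(Add(Pow(Add(4, 145), Rational(1, 2)), Add(8, 0)), -1)) = Mul(Add(144, 1488), Pow(Add(Pow(149, Rational(1, 2)), 8), -1)) = Mul(1632, Pow(Add(8, Pow(149, Rational(1, 2))), -1))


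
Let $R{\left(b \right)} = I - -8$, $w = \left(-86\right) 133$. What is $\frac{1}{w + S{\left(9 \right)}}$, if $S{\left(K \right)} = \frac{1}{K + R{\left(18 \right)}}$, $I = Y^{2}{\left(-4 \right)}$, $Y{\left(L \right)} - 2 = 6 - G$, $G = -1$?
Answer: $- \frac{98}{1120923} \approx -8.7428 \cdot 10^{-5}$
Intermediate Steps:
$Y{\left(L \right)} = 9$ ($Y{\left(L \right)} = 2 + \left(6 - -1\right) = 2 + \left(6 + 1\right) = 2 + 7 = 9$)
$I = 81$ ($I = 9^{2} = 81$)
$w = -11438$
$R{\left(b \right)} = 89$ ($R{\left(b \right)} = 81 - -8 = 81 + 8 = 89$)
$S{\left(K \right)} = \frac{1}{89 + K}$ ($S{\left(K \right)} = \frac{1}{K + 89} = \frac{1}{89 + K}$)
$\frac{1}{w + S{\left(9 \right)}} = \frac{1}{-11438 + \frac{1}{89 + 9}} = \frac{1}{-11438 + \frac{1}{98}} = \frac{1}{- \frac{1120923}{98}} = - \frac{98}{1120923}$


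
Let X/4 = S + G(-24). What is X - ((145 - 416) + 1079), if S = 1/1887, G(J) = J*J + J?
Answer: 2641804/1887 ≈ 1400.0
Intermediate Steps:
G(J) = J + J² (G(J) = J² + J = J + J²)
S = 1/1887 ≈ 0.00052994
X = 4166500/1887 (X = 4*(1/1887 - 24*(1 - 24)) = 4*(1/1887 - 24*(-23)) = 4*(1/1887 + 552) = 4*(1041625/1887) = 4166500/1887 ≈ 2208.0)
X - ((145 - 416) + 1079) = 4166500/1887 - ((145 - 416) + 1079) = 4166500/1887 - (-271 + 1079) = 4166500/1887 - 1*808 = 4166500/1887 - 808 = 2641804/1887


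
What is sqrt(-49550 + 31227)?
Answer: I*sqrt(18323) ≈ 135.36*I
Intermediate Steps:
sqrt(-49550 + 31227) = sqrt(-18323) = I*sqrt(18323)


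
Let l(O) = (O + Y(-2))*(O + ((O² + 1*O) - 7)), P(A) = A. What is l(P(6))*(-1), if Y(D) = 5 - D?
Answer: -533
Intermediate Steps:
l(O) = (7 + O)*(-7 + O² + 2*O) (l(O) = (O + (5 - 1*(-2)))*(O + ((O² + 1*O) - 7)) = (O + (5 + 2))*(O + ((O² + O) - 7)) = (O + 7)*(O + ((O + O²) - 7)) = (7 + O)*(O + (-7 + O + O²)) = (7 + O)*(-7 + O² + 2*O))
l(P(6))*(-1) = (-49 + 6³ + 7*6 + 9*6²)*(-1) = (-49 + 216 + 42 + 9*36)*(-1) = (-49 + 216 + 42 + 324)*(-1) = 533*(-1) = -533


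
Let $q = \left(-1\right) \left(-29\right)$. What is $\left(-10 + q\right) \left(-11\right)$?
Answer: $-209$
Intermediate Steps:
$q = 29$
$\left(-10 + q\right) \left(-11\right) = \left(-10 + 29\right) \left(-11\right) = 19 \left(-11\right) = -209$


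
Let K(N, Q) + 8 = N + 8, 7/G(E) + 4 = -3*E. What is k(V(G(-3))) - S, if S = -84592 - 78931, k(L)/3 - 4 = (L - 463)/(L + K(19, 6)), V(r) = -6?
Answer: 2124548/13 ≈ 1.6343e+5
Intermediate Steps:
G(E) = 7/(-4 - 3*E)
K(N, Q) = N (K(N, Q) = -8 + (N + 8) = -8 + (8 + N) = N)
k(L) = 12 + 3*(-463 + L)/(19 + L) (k(L) = 12 + 3*((L - 463)/(L + 19)) = 12 + 3*((-463 + L)/(19 + L)) = 12 + 3*(-463 + L)/(19 + L))
S = -163523
k(V(G(-3))) - S = 3*(-387 + 5*(-6))/(19 - 6) - 1*(-163523) = 3*(-387 - 30)/13 + 163523 = 3*(1/13)*(-417) + 163523 = -1251/13 + 163523 = 2124548/13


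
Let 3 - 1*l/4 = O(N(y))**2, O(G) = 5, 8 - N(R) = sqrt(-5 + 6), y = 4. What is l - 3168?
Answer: -3256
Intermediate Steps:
N(R) = 7 (N(R) = 8 - sqrt(-5 + 6) = 8 - sqrt(1) = 8 - 1*1 = 8 - 1 = 7)
l = -88 (l = 12 - 4*5**2 = 12 - 4*25 = 12 - 100 = -88)
l - 3168 = -88 - 3168 = -3256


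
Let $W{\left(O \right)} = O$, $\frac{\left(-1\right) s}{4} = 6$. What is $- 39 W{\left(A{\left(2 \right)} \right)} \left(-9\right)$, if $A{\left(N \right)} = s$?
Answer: $-8424$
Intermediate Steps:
$s = -24$ ($s = \left(-4\right) 6 = -24$)
$A{\left(N \right)} = -24$
$- 39 W{\left(A{\left(2 \right)} \right)} \left(-9\right) = \left(-39\right) \left(-24\right) \left(-9\right) = 936 \left(-9\right) = -8424$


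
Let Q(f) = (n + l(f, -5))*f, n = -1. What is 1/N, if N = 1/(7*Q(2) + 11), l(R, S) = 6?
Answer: 81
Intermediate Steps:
Q(f) = 5*f (Q(f) = (-1 + 6)*f = 5*f)
N = 1/81 (N = 1/(7*(5*2) + 11) = 1/(7*10 + 11) = 1/(70 + 11) = 1/81 ≈ 0.012346)
1/N = 1/(1/81) = 81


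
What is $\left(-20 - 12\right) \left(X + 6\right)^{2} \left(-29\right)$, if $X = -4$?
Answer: $3712$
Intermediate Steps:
$\left(-20 - 12\right) \left(X + 6\right)^{2} \left(-29\right) = \left(-20 - 12\right) \left(-4 + 6\right)^{2} \left(-29\right) = - 32 \cdot 2^{2} \left(-29\right) = \left(-32\right) 4 \left(-29\right) = \left(-128\right) \left(-29\right) = 3712$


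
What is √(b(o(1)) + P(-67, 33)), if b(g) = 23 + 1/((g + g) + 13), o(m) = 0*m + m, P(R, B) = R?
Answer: I*√9885/15 ≈ 6.6282*I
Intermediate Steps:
o(m) = m (o(m) = 0 + m = m)
b(g) = 23 + 1/(13 + 2*g) (b(g) = 23 + 1/(2*g + 13) = 23 + 1/(13 + 2*g))
√(b(o(1)) + P(-67, 33)) = √(2*(150 + 23*1)/(13 + 2*1) - 67) = √(2*(150 + 23)/(13 + 2) - 67) = √(2*173/15 - 67) = √(2*(1/15)*173 - 67) = √(346/15 - 67) = √(-659/15) = I*√9885/15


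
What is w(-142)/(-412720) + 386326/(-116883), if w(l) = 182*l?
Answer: -5586562231/1722855420 ≈ -3.2426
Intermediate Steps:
w(-142)/(-412720) + 386326/(-116883) = (182*(-142))/(-412720) + 386326/(-116883) = -25844*(-1/412720) + 386326*(-1/116883) = 923/14740 - 386326/116883 = -5586562231/1722855420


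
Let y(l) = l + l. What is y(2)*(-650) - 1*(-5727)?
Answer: 3127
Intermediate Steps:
y(l) = 2*l
y(2)*(-650) - 1*(-5727) = (2*2)*(-650) - 1*(-5727) = 4*(-650) + 5727 = -2600 + 5727 = 3127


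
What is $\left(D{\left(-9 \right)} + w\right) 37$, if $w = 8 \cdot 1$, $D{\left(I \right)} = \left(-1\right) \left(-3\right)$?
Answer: $407$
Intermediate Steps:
$D{\left(I \right)} = 3$
$w = 8$
$\left(D{\left(-9 \right)} + w\right) 37 = \left(3 + 8\right) 37 = 11 \cdot 37 = 407$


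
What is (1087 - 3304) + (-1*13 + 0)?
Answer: -2230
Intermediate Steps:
(1087 - 3304) + (-1*13 + 0) = -2217 + (-13 + 0) = -2217 - 13 = -2230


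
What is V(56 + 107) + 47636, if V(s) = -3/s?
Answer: 7764665/163 ≈ 47636.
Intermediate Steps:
V(56 + 107) + 47636 = -3/(56 + 107) + 47636 = -3/163 + 47636 = 7764665/163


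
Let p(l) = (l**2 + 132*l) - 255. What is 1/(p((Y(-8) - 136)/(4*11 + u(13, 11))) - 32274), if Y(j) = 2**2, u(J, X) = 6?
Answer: -625/20544069 ≈ -3.0422e-5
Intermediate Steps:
Y(j) = 4
p(l) = -255 + l**2 + 132*l
1/(p((Y(-8) - 136)/(4*11 + u(13, 11))) - 32274) = 1/((-255 + ((4 - 136)/(4*11 + 6))**2 + 132*((4 - 136)/(4*11 + 6))) - 32274) = 1/((-255 + (-132/(44 + 6))**2 + 132*(-132/(44 + 6))) - 32274) = 1/((-255 + (-132/50)**2 + 132*(-132/50)) - 32274) = 1/((-255 + (-132*1/50)**2 + 132*(-132*1/50)) - 32274) = 1/((-255 + (-66/25)**2 + 132*(-66/25)) - 32274) = 1/((-255 + 4356/625 - 8712/25) - 32274) = 1/(-372819/625 - 32274) = 1/(-20544069/625) = -625/20544069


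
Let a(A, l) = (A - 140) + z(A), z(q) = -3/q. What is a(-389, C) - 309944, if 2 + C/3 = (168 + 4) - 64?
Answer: -120773994/389 ≈ -3.1047e+5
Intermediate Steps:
C = 318 (C = -6 + 3*((168 + 4) - 64) = -6 + 3*(172 - 64) = -6 + 3*108 = -6 + 324 = 318)
a(A, l) = -140 + A - 3/A (a(A, l) = (A - 140) - 3/A = (-140 + A) - 3/A = -140 + A - 3/A)
a(-389, C) - 309944 = (-140 - 389 - 3/(-389)) - 309944 = (-140 - 389 - 3*(-1/389)) - 309944 = (-140 - 389 + 3/389) - 309944 = -205778/389 - 309944 = -120773994/389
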